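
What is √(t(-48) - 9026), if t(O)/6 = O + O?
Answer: I*√9602 ≈ 97.99*I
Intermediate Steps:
t(O) = 12*O (t(O) = 6*(O + O) = 6*(2*O) = 12*O)
√(t(-48) - 9026) = √(12*(-48) - 9026) = √(-576 - 9026) = √(-9602) = I*√9602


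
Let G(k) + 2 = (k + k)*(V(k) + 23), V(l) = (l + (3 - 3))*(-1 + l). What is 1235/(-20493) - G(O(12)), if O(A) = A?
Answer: -76194209/20493 ≈ -3718.1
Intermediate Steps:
V(l) = l*(-1 + l) (V(l) = (l + 0)*(-1 + l) = l*(-1 + l))
G(k) = -2 + 2*k*(23 + k*(-1 + k)) (G(k) = -2 + (k + k)*(k*(-1 + k) + 23) = -2 + (2*k)*(23 + k*(-1 + k)) = -2 + 2*k*(23 + k*(-1 + k)))
1235/(-20493) - G(O(12)) = 1235/(-20493) - (-2 + 46*12 + 2*12**2*(-1 + 12)) = 1235*(-1/20493) - (-2 + 552 + 2*144*11) = -1235/20493 - (-2 + 552 + 3168) = -1235/20493 - 1*3718 = -1235/20493 - 3718 = -76194209/20493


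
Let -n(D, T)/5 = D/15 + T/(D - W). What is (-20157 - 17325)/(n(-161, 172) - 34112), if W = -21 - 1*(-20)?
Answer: 899568/817271 ≈ 1.1007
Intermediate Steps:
W = -1 (W = -21 + 20 = -1)
n(D, T) = -D/3 - 5*T/(1 + D) (n(D, T) = -5*(D/15 + T/(D - 1*(-1))) = -5*(D*(1/15) + T/(D + 1)) = -5*(D/15 + T/(1 + D)) = -D/3 - 5*T/(1 + D))
(-20157 - 17325)/(n(-161, 172) - 34112) = (-20157 - 17325)/((-1*(-161) - 1*(-161)**2 - 15*172)/(3*(1 - 161)) - 34112) = -37482/((1/3)*(161 - 1*25921 - 2580)/(-160) - 34112) = -37482/((1/3)*(-1/160)*(161 - 25921 - 2580) - 34112) = -37482/((1/3)*(-1/160)*(-28340) - 34112) = -37482/(1417/24 - 34112) = -37482/(-817271/24) = -37482*(-24/817271) = 899568/817271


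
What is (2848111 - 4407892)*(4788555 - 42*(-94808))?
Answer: -13680045222471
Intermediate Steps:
(2848111 - 4407892)*(4788555 - 42*(-94808)) = -1559781*(4788555 + 3981936) = -1559781*8770491 = -13680045222471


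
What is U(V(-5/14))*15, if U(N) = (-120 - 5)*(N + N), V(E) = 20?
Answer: -75000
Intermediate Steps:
U(N) = -250*N
U(V(-5/14))*15 = -250*20*15 = -5000*15 = -75000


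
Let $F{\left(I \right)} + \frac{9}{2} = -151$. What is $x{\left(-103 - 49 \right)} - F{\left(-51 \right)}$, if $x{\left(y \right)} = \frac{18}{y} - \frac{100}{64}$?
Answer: $\frac{46761}{304} \approx 153.82$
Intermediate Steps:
$F{\left(I \right)} = - \frac{311}{2}$ ($F{\left(I \right)} = - \frac{9}{2} - 151 = - \frac{311}{2}$)
$x{\left(y \right)} = - \frac{25}{16} + \frac{18}{y}$ ($x{\left(y \right)} = \frac{18}{y} - \frac{25}{16} = - \frac{25}{16} + \frac{18}{y}$)
$x{\left(-103 - 49 \right)} - F{\left(-51 \right)} = \left(- \frac{25}{16} + \frac{18}{-103 - 49}\right) - - \frac{311}{2} = \left(- \frac{25}{16} + \frac{18}{-103 - 49}\right) + \frac{311}{2} = \left(- \frac{25}{16} + \frac{18}{-152}\right) + \frac{311}{2} = \left(- \frac{25}{16} + 18 \left(- \frac{1}{152}\right)\right) + \frac{311}{2} = \left(- \frac{25}{16} - \frac{9}{76}\right) + \frac{311}{2} = - \frac{511}{304} + \frac{311}{2} = \frac{46761}{304}$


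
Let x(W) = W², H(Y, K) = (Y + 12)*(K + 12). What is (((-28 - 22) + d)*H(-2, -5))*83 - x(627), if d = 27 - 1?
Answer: -532569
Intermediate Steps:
H(Y, K) = (12 + K)*(12 + Y) (H(Y, K) = (12 + Y)*(12 + K) = (12 + K)*(12 + Y))
d = 26
(((-28 - 22) + d)*H(-2, -5))*83 - x(627) = (((-28 - 22) + 26)*(144 + 12*(-5) + 12*(-2) - 5*(-2)))*83 - 1*627² = ((-50 + 26)*(144 - 60 - 24 + 10))*83 - 1*393129 = -24*70*83 - 393129 = -1680*83 - 393129 = -139440 - 393129 = -532569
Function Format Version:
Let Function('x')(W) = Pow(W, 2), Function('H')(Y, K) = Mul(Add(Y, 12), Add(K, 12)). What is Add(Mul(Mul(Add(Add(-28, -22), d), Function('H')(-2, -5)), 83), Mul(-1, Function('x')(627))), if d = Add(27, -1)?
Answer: -532569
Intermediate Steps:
Function('H')(Y, K) = Mul(Add(12, K), Add(12, Y)) (Function('H')(Y, K) = Mul(Add(12, Y), Add(12, K)) = Mul(Add(12, K), Add(12, Y)))
d = 26
Add(Mul(Mul(Add(Add(-28, -22), d), Function('H')(-2, -5)), 83), Mul(-1, Function('x')(627))) = Add(Mul(Mul(Add(Add(-28, -22), 26), Add(144, Mul(12, -5), Mul(12, -2), Mul(-5, -2))), 83), Mul(-1, Pow(627, 2))) = Add(Mul(Mul(Add(-50, 26), Add(144, -60, -24, 10)), 83), Mul(-1, 393129)) = Add(Mul(Mul(-24, 70), 83), -393129) = Add(Mul(-1680, 83), -393129) = Add(-139440, -393129) = -532569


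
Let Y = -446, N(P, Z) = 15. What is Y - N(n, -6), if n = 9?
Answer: -461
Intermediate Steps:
Y - N(n, -6) = -446 - 1*15 = -446 - 15 = -461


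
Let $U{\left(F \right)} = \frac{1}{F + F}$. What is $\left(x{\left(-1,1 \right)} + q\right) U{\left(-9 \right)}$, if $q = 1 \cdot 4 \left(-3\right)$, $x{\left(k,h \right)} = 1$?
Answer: $\frac{11}{18} \approx 0.61111$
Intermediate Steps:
$U{\left(F \right)} = \frac{1}{2 F}$
$q = -12$ ($q = 4 \left(-3\right) = -12$)
$\left(x{\left(-1,1 \right)} + q\right) U{\left(-9 \right)} = \left(1 - 12\right) \frac{1}{2 \left(-9\right)} = - 11 \cdot \frac{1}{2} \left(- \frac{1}{9}\right) = \left(-11\right) \left(- \frac{1}{18}\right) = \frac{11}{18}$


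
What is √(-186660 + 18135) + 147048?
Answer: 147048 + 15*I*√749 ≈ 1.4705e+5 + 410.52*I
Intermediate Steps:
√(-186660 + 18135) + 147048 = √(-168525) + 147048 = 15*I*√749 + 147048 = 147048 + 15*I*√749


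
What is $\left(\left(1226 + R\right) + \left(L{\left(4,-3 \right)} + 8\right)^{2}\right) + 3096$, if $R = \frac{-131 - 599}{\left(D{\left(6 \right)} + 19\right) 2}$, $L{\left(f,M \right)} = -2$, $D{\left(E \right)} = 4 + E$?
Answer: $\frac{126017}{29} \approx 4345.4$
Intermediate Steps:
$R = - \frac{365}{29}$ ($R = \frac{-131 - 599}{\left(\left(4 + 6\right) + 19\right) 2} = - \frac{730}{\left(10 + 19\right) 2} = - \frac{730}{29 \cdot 2} = - \frac{730}{58} = \left(-730\right) \frac{1}{58} = - \frac{365}{29} \approx -12.586$)
$\left(\left(1226 + R\right) + \left(L{\left(4,-3 \right)} + 8\right)^{2}\right) + 3096 = \left(\left(1226 - \frac{365}{29}\right) + \left(-2 + 8\right)^{2}\right) + 3096 = \left(\frac{35189}{29} + 6^{2}\right) + 3096 = \left(\frac{35189}{29} + 36\right) + 3096 = \frac{36233}{29} + 3096 = \frac{126017}{29}$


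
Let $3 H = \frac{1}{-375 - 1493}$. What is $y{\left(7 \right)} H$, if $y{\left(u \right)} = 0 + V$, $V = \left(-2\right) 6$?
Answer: $\frac{1}{467} \approx 0.0021413$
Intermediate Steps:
$V = -12$
$y{\left(u \right)} = -12$ ($y{\left(u \right)} = 0 - 12 = -12$)
$H = - \frac{1}{5604}$ ($H = \frac{1}{3 \left(-375 - 1493\right)} = \frac{1}{3 \left(-1868\right)} = \frac{1}{3} \left(- \frac{1}{1868}\right) = - \frac{1}{5604} \approx -0.00017844$)
$y{\left(7 \right)} H = \left(-12\right) \left(- \frac{1}{5604}\right) = \frac{1}{467}$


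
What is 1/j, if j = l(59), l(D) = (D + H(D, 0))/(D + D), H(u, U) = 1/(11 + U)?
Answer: 649/325 ≈ 1.9969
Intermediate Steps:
l(D) = (1/11 + D)/(2*D) (l(D) = (D + 1/(11 + 0))/(D + D) = (D + 1/11)/((2*D)) = (D + 1/11)*(1/(2*D)) = (1/11 + D)*(1/(2*D)) = (1/11 + D)/(2*D))
j = 325/649 (j = (1/22)*(1 + 11*59)/59 = (1/22)*(1/59)*(1 + 649) = (1/22)*(1/59)*650 = 325/649 ≈ 0.50077)
1/j = 1/(325/649) = 649/325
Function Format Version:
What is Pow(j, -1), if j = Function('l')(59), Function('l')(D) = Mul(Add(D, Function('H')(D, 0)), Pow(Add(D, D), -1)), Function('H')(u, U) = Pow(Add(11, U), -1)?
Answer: Rational(649, 325) ≈ 1.9969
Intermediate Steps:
Function('l')(D) = Mul(Rational(1, 2), Pow(D, -1), Add(Rational(1, 11), D)) (Function('l')(D) = Mul(Add(D, Pow(Add(11, 0), -1)), Pow(Add(D, D), -1)) = Mul(Add(D, Pow(11, -1)), Pow(Mul(2, D), -1)) = Mul(Add(D, Rational(1, 11)), Mul(Rational(1, 2), Pow(D, -1))) = Mul(Add(Rational(1, 11), D), Mul(Rational(1, 2), Pow(D, -1))) = Mul(Rational(1, 2), Pow(D, -1), Add(Rational(1, 11), D)))
j = Rational(325, 649) (j = Mul(Rational(1, 22), Pow(59, -1), Add(1, Mul(11, 59))) = Mul(Rational(1, 22), Rational(1, 59), Add(1, 649)) = Mul(Rational(1, 22), Rational(1, 59), 650) = Rational(325, 649) ≈ 0.50077)
Pow(j, -1) = Pow(Rational(325, 649), -1) = Rational(649, 325)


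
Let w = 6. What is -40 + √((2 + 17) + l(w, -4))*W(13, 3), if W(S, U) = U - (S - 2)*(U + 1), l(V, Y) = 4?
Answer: -40 - 41*√23 ≈ -236.63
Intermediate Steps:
W(S, U) = U - (1 + U)*(-2 + S) (W(S, U) = U - (-2 + S)*(1 + U) = U - (1 + U)*(-2 + S))
-40 + √((2 + 17) + l(w, -4))*W(13, 3) = -40 + √((2 + 17) + 4)*(2 - 1*13 + 3*3 - 1*13*3) = -40 + √(19 + 4)*(2 - 13 + 9 - 39) = -40 + √23*(-41) = -40 - 41*√23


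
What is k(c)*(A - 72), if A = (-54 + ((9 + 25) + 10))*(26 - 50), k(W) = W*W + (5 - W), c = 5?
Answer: 4200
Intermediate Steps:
k(W) = 5 + W² - W (k(W) = W² + (5 - W) = 5 + W² - W)
A = 240 (A = (-54 + (34 + 10))*(-24) = (-54 + 44)*(-24) = -10*(-24) = 240)
k(c)*(A - 72) = (5 + 5² - 1*5)*(240 - 72) = (5 + 25 - 5)*168 = 25*168 = 4200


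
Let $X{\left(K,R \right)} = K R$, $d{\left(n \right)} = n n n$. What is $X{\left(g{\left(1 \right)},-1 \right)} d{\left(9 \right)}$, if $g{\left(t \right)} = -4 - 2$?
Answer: $4374$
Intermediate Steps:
$d{\left(n \right)} = n^{3}$ ($d{\left(n \right)} = n^{2} n = n^{3}$)
$g{\left(t \right)} = -6$ ($g{\left(t \right)} = -4 - 2 = -6$)
$X{\left(g{\left(1 \right)},-1 \right)} d{\left(9 \right)} = \left(-6\right) \left(-1\right) 9^{3} = 6 \cdot 729 = 4374$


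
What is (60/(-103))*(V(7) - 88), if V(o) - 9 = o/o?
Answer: 4680/103 ≈ 45.437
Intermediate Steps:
V(o) = 10 (V(o) = 9 + o/o = 9 + 1 = 10)
(60/(-103))*(V(7) - 88) = (60/(-103))*(10 - 88) = (60*(-1/103))*(-78) = -60/103*(-78) = 4680/103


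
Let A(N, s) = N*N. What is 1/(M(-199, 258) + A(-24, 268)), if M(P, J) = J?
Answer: 1/834 ≈ 0.0011990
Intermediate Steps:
A(N, s) = N²
1/(M(-199, 258) + A(-24, 268)) = 1/(258 + (-24)²) = 1/(258 + 576) = 1/834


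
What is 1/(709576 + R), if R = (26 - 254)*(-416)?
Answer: 1/804424 ≈ 1.2431e-6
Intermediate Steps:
R = 94848 (R = -228*(-416) = 94848)
1/(709576 + R) = 1/(709576 + 94848) = 1/804424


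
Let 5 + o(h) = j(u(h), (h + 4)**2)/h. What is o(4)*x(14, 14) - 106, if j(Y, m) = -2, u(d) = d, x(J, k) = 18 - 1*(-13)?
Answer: -553/2 ≈ -276.50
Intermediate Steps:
x(J, k) = 31 (x(J, k) = 18 + 13 = 31)
o(h) = -5 - 2/h
o(4)*x(14, 14) - 106 = (-5 - 2/4)*31 - 106 = (-5 - 2*1/4)*31 - 106 = (-5 - 1/2)*31 - 106 = -11/2*31 - 106 = -341/2 - 106 = -553/2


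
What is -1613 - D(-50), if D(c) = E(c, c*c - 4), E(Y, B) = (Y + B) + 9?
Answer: -4068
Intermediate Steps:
E(Y, B) = 9 + B + Y (E(Y, B) = (B + Y) + 9 = 9 + B + Y)
D(c) = 5 + c + c² (D(c) = 9 + (c*c - 4) + c = 9 + (c² - 4) + c = 9 + (-4 + c²) + c = 5 + c + c²)
-1613 - D(-50) = -1613 - (5 - 50 + (-50)²) = -1613 - (5 - 50 + 2500) = -1613 - 1*2455 = -1613 - 2455 = -4068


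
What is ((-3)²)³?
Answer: 729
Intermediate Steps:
((-3)²)³ = 9³ = 729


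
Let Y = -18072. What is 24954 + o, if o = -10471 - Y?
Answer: 32555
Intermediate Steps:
o = 7601 (o = -10471 - 1*(-18072) = -10471 + 18072 = 7601)
24954 + o = 24954 + 7601 = 32555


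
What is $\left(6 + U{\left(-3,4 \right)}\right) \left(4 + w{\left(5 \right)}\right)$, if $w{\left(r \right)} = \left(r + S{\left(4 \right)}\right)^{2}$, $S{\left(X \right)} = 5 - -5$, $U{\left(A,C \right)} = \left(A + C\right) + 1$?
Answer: $1832$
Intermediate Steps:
$U{\left(A,C \right)} = 1 + A + C$
$S{\left(X \right)} = 10$ ($S{\left(X \right)} = 5 + 5 = 10$)
$w{\left(r \right)} = \left(10 + r\right)^{2}$ ($w{\left(r \right)} = \left(r + 10\right)^{2} = \left(10 + r\right)^{2}$)
$\left(6 + U{\left(-3,4 \right)}\right) \left(4 + w{\left(5 \right)}\right) = \left(6 + \left(1 - 3 + 4\right)\right) \left(4 + \left(10 + 5\right)^{2}\right) = \left(6 + 2\right) \left(4 + 15^{2}\right) = 8 \left(4 + 225\right) = 8 \cdot 229 = 1832$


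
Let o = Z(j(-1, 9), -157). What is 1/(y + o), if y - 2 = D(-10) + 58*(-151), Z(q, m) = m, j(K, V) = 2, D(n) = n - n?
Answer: -1/8913 ≈ -0.00011220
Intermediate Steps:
D(n) = 0
o = -157
y = -8756 (y = 2 + (0 + 58*(-151)) = 2 + (0 - 8758) = 2 - 8758 = -8756)
1/(y + o) = 1/(-8756 - 157) = 1/(-8913) = -1/8913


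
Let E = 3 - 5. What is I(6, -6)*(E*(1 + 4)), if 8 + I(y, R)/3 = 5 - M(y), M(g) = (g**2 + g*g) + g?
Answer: 2430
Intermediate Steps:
M(g) = g + 2*g**2 (M(g) = (g**2 + g**2) + g = 2*g**2 + g = g + 2*g**2)
E = -2
I(y, R) = -9 - 3*y*(1 + 2*y) (I(y, R) = -24 + 3*(5 - y*(1 + 2*y)) = -24 + (15 - 3*y*(1 + 2*y)) = -9 - 3*y*(1 + 2*y))
I(6, -6)*(E*(1 + 4)) = (-9 - 3*6*(1 + 2*6))*(-2*(1 + 4)) = (-9 - 3*6*(1 + 12))*(-2*5) = (-9 - 3*6*13)*(-10) = (-9 - 234)*(-10) = -243*(-10) = 2430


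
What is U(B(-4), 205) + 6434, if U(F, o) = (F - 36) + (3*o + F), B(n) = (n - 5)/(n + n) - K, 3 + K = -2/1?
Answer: 28101/4 ≈ 7025.3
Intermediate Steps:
K = -5 (K = -3 - 2/1 = -3 - 2*1 = -3 - 2 = -5)
B(n) = 5 + (-5 + n)/(2*n) (B(n) = (n - 5)/(n + n) - 1*(-5) = (-5 + n)/((2*n)) + 5 = (-5 + n)*(1/(2*n)) + 5 = (-5 + n)/(2*n) + 5 = 5 + (-5 + n)/(2*n))
U(F, o) = -36 + 2*F + 3*o (U(F, o) = (-36 + F) + (F + 3*o) = -36 + 2*F + 3*o)
U(B(-4), 205) + 6434 = (-36 + 2*((1/2)*(-5 + 11*(-4))/(-4)) + 3*205) + 6434 = (-36 + 2*((1/2)*(-1/4)*(-5 - 44)) + 615) + 6434 = (-36 + 2*((1/2)*(-1/4)*(-49)) + 615) + 6434 = (-36 + 2*(49/8) + 615) + 6434 = (-36 + 49/4 + 615) + 6434 = 2365/4 + 6434 = 28101/4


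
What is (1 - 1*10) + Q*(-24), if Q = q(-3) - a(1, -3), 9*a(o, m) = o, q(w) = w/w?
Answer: -91/3 ≈ -30.333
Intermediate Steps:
q(w) = 1
a(o, m) = o/9
Q = 8/9 (Q = 1 - 1/9 = 1 - 1*⅑ = 1 - ⅑ = 8/9 ≈ 0.88889)
(1 - 1*10) + Q*(-24) = (1 - 1*10) + (8/9)*(-24) = (1 - 10) - 64/3 = -9 - 64/3 = -91/3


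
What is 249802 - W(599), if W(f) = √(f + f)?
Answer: 249802 - √1198 ≈ 2.4977e+5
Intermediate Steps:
W(f) = √2*√f (W(f) = √(2*f) = √2*√f)
249802 - W(599) = 249802 - √2*√599 = 249802 - √1198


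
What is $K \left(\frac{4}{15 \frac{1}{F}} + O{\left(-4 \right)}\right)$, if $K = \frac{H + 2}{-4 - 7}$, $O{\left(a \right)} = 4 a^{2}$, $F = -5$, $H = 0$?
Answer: $- \frac{376}{33} \approx -11.394$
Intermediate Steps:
$K = - \frac{2}{11}$ ($K = \frac{0 + 2}{-4 - 7} = \frac{2}{-11} = 2 \left(- \frac{1}{11}\right) = - \frac{2}{11} \approx -0.18182$)
$K \left(\frac{4}{15 \frac{1}{F}} + O{\left(-4 \right)}\right) = - \frac{2 \left(\frac{4}{15 \frac{1}{-5}} + 4 \left(-4\right)^{2}\right)}{11} = - \frac{2 \left(\frac{4}{15 \left(- \frac{1}{5}\right)} + 4 \cdot 16\right)}{11} = - \frac{2 \left(\frac{4}{-3} + 64\right)}{11} = - \frac{2 \left(4 \left(- \frac{1}{3}\right) + 64\right)}{11} = - \frac{2 \left(- \frac{4}{3} + 64\right)}{11} = \left(- \frac{2}{11}\right) \frac{188}{3} = - \frac{376}{33}$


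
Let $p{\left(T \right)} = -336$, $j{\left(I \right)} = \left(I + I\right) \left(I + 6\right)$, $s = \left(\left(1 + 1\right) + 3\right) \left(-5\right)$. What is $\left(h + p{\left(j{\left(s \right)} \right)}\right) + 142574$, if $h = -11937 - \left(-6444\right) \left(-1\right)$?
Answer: $123857$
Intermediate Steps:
$s = -25$ ($s = \left(2 + 3\right) \left(-5\right) = 5 \left(-5\right) = -25$)
$j{\left(I \right)} = 2 I \left(6 + I\right)$
$h = -18381$ ($h = -11937 - 6444 = -18381$)
$\left(h + p{\left(j{\left(s \right)} \right)}\right) + 142574 = \left(-18381 - 336\right) + 142574 = -18717 + 142574 = 123857$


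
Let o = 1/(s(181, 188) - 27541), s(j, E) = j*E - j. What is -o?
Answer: -1/6306 ≈ -0.00015858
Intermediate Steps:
s(j, E) = -j + E*j (s(j, E) = E*j - j = -j + E*j)
o = 1/6306 (o = 1/(181*(-1 + 188) - 27541) = 1/(181*187 - 27541) = 1/(33847 - 27541) = 1/6306 ≈ 0.00015858)
-o = -1*1/6306 = -1/6306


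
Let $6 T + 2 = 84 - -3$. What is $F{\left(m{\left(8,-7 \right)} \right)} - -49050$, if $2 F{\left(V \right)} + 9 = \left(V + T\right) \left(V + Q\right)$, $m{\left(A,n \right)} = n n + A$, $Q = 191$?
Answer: $\frac{347221}{6} \approx 57870.0$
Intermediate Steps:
$m{\left(A,n \right)} = A + n^{2}$ ($m{\left(A,n \right)} = n^{2} + A = A + n^{2}$)
$T = \frac{85}{6}$ ($T = - \frac{1}{3} + \frac{84 - -3}{6} = - \frac{1}{3} + \frac{84 + 3}{6} = - \frac{1}{3} + \frac{1}{6} \cdot 87 = - \frac{1}{3} + \frac{29}{2} = \frac{85}{6} \approx 14.167$)
$F{\left(V \right)} = - \frac{9}{2} + \frac{\left(191 + V\right) \left(\frac{85}{6} + V\right)}{2}$ ($F{\left(V \right)} = - \frac{9}{2} + \frac{\left(V + \frac{85}{6}\right) \left(V + 191\right)}{2} = - \frac{9}{2} + \frac{\left(\frac{85}{6} + V\right) \left(191 + V\right)}{2} = - \frac{9}{2} + \frac{\left(191 + V\right) \left(\frac{85}{6} + V\right)}{2}$)
$F{\left(m{\left(8,-7 \right)} \right)} - -49050 = \left(\frac{16181}{12} + \frac{\left(8 + \left(-7\right)^{2}\right)^{2}}{2} + \frac{1231 \left(8 + \left(-7\right)^{2}\right)}{12}\right) - -49050 = \left(\frac{16181}{12} + \frac{\left(8 + 49\right)^{2}}{2} + \frac{1231 \left(8 + 49\right)}{12}\right) + 49050 = \left(\frac{16181}{12} + \frac{57^{2}}{2} + \frac{1231}{12} \cdot 57\right) + 49050 = \left(\frac{16181}{12} + \frac{1}{2} \cdot 3249 + \frac{23389}{4}\right) + 49050 = \left(\frac{16181}{12} + \frac{3249}{2} + \frac{23389}{4}\right) + 49050 = \frac{52921}{6} + 49050 = \frac{347221}{6}$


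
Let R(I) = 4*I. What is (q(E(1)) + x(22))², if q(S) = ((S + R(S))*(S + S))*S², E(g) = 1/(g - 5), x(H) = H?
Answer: 7958041/16384 ≈ 485.72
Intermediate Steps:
E(g) = 1/(-5 + g)
q(S) = 10*S⁴ (q(S) = ((S + 4*S)*(S + S))*S² = ((5*S)*(2*S))*S² = (10*S²)*S² = 10*S⁴)
(q(E(1)) + x(22))² = (10*(1/(-5 + 1))⁴ + 22)² = (10*(1/(-4))⁴ + 22)² = (10*(-¼)⁴ + 22)² = (10*(1/256) + 22)² = (5/128 + 22)² = (2821/128)² = 7958041/16384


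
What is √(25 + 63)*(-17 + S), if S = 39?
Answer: 44*√22 ≈ 206.38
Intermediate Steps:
√(25 + 63)*(-17 + S) = √(25 + 63)*(-17 + 39) = √88*22 = (2*√22)*22 = 44*√22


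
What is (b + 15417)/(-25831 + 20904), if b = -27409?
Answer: 11992/4927 ≈ 2.4339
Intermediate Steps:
(b + 15417)/(-25831 + 20904) = (-27409 + 15417)/(-25831 + 20904) = -11992/(-4927) = -11992*(-1/4927) = 11992/4927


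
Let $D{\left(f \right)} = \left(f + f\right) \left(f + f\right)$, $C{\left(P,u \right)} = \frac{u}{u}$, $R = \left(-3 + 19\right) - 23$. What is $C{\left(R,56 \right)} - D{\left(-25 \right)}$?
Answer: $-2499$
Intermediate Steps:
$R = -7$ ($R = 16 - 23 = -7$)
$C{\left(P,u \right)} = 1$
$D{\left(f \right)} = 4 f^{2}$ ($D{\left(f \right)} = 2 f 2 f = 4 f^{2}$)
$C{\left(R,56 \right)} - D{\left(-25 \right)} = 1 - 4 \left(-25\right)^{2} = 1 - 4 \cdot 625 = 1 - 2500 = -2499$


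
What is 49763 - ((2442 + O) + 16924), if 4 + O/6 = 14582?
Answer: -57071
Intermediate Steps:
O = 87468 (O = -24 + 6*14582 = -24 + 87492 = 87468)
49763 - ((2442 + O) + 16924) = 49763 - ((2442 + 87468) + 16924) = 49763 - (89910 + 16924) = 49763 - 1*106834 = 49763 - 106834 = -57071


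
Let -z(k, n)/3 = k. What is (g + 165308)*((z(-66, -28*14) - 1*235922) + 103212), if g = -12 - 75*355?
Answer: -18375571552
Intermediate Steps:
z(k, n) = -3*k
g = -26637 (g = -12 - 26625 = -26637)
(g + 165308)*((z(-66, -28*14) - 1*235922) + 103212) = (-26637 + 165308)*((-3*(-66) - 1*235922) + 103212) = 138671*((198 - 235922) + 103212) = 138671*(-235724 + 103212) = 138671*(-132512) = -18375571552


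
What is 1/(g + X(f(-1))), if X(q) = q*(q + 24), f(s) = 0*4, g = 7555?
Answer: 1/7555 ≈ 0.00013236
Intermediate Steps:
f(s) = 0
X(q) = q*(24 + q)
1/(g + X(f(-1))) = 1/(7555 + 0*(24 + 0)) = 1/(7555 + 0*24) = 1/(7555 + 0) = 1/7555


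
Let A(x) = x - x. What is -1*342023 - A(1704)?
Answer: -342023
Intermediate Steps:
A(x) = 0
-1*342023 - A(1704) = -1*342023 - 1*0 = -342023 + 0 = -342023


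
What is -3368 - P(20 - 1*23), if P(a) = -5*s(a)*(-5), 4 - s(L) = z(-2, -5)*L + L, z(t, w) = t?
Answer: -3393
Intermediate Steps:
s(L) = 4 + L (s(L) = 4 - (-2*L + L) = 4 - (-1)*L = 4 + L)
P(a) = 100 + 25*a (P(a) = -5*(4 + a)*(-5) = (-20 - 5*a)*(-5) = 100 + 25*a)
-3368 - P(20 - 1*23) = -3368 - (100 + 25*(20 - 1*23)) = -3368 - (100 + 25*(20 - 23)) = -3368 - (100 + 25*(-3)) = -3368 - (100 - 75) = -3368 - 1*25 = -3368 - 25 = -3393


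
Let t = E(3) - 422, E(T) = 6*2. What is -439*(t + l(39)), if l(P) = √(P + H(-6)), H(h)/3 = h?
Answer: 179990 - 439*√21 ≈ 1.7798e+5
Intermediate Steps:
E(T) = 12
H(h) = 3*h
l(P) = √(-18 + P) (l(P) = √(P + 3*(-6)) = √(P - 18) = √(-18 + P))
t = -410 (t = 12 - 422 = -410)
-439*(t + l(39)) = -439*(-410 + √(-18 + 39)) = -439*(-410 + √21) = 179990 - 439*√21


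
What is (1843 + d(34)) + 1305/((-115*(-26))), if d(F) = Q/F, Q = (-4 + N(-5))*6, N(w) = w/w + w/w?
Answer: 18736787/10166 ≈ 1843.1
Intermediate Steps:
N(w) = 2 (N(w) = 1 + 1 = 2)
Q = -12 (Q = (-4 + 2)*6 = -2*6 = -12)
d(F) = -12/F
(1843 + d(34)) + 1305/((-115*(-26))) = (1843 - 12/34) + 1305/((-115*(-26))) = (1843 - 12*1/34) + 1305/2990 = (1843 - 6/17) + 1305*(1/2990) = 31325/17 + 261/598 = 18736787/10166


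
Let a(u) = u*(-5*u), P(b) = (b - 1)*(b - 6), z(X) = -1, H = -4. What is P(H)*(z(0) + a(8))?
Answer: -16050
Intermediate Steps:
P(b) = (-1 + b)*(-6 + b)
a(u) = -5*u²
P(H)*(z(0) + a(8)) = (6 + (-4)² - 7*(-4))*(-1 - 5*8²) = (6 + 16 + 28)*(-1 - 5*64) = 50*(-1 - 320) = 50*(-321) = -16050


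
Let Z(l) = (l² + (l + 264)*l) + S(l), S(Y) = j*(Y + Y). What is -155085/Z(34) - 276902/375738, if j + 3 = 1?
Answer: -30679669417/2095115088 ≈ -14.643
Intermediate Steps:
j = -2 (j = -3 + 1 = -2)
S(Y) = -4*Y (S(Y) = -2*(Y + Y) = -4*Y)
Z(l) = l² - 4*l + l*(264 + l) (Z(l) = (l² + (l + 264)*l) - 4*l = (l² + (264 + l)*l) - 4*l = (l² + l*(264 + l)) - 4*l = l² - 4*l + l*(264 + l))
-155085/Z(34) - 276902/375738 = -155085*1/(68*(130 + 34)) - 276902/375738 = -155085/(2*34*164) - 276902*1/375738 = -155085/11152 - 138451/187869 = -30679669417/2095115088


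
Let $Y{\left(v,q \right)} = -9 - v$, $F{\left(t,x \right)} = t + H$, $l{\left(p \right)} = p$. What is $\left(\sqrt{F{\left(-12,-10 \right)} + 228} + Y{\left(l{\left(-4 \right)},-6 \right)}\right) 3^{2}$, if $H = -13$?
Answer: $-45 + 9 \sqrt{203} \approx 83.23$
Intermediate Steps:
$F{\left(t,x \right)} = -13 + t$ ($F{\left(t,x \right)} = t - 13 = -13 + t$)
$\left(\sqrt{F{\left(-12,-10 \right)} + 228} + Y{\left(l{\left(-4 \right)},-6 \right)}\right) 3^{2} = \left(\sqrt{\left(-13 - 12\right) + 228} - 5\right) 3^{2} = \left(\sqrt{-25 + 228} + \left(-9 + 4\right)\right) 9 = \left(\sqrt{203} - 5\right) 9 = \left(-5 + \sqrt{203}\right) 9 = -45 + 9 \sqrt{203}$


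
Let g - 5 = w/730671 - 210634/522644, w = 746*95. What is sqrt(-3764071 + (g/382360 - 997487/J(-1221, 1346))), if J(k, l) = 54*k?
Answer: I*sqrt(20458937578729519044153552483153984865)/2331382370227020 ≈ 1940.1*I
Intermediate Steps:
w = 70870
g = 896269847743/190940407062 (g = 5 + (70870/730671 - 210634/522644) = 5 + (70870*(1/730671) - 210634*1/522644) = 5 + (70870/730671 - 105317/261322) = 5 - 58432187567/190940407062 = 896269847743/190940407062 ≈ 4.6940)
sqrt(-3764071 + (g/382360 - 997487/J(-1221, 1346))) = sqrt(-3764071 + ((896269847743/190940407062)/382360 - 997487/(54*(-1221)))) = sqrt(-3764071 + ((896269847743/190940407062)*(1/382360) - 997487/(-65934))) = sqrt(-3764071 + (896269847743/73007974044226320 - 997487*(-1/65934))) = sqrt(-3764071 + (896269847743/73007974044226320 + 997487/65934)) = sqrt(-3764071 + 1103402486365292732497/72934966070182093680) = sqrt(-274531287268270018247438783/72934966070182093680) = I*sqrt(20458937578729519044153552483153984865)/2331382370227020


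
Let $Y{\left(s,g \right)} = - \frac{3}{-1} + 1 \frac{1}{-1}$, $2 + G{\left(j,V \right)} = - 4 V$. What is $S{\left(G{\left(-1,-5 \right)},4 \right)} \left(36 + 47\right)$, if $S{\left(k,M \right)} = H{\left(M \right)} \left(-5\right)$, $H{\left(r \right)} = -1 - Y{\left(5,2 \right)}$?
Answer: $1245$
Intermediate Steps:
$G{\left(j,V \right)} = -2 - 4 V$
$Y{\left(s,g \right)} = 2$ ($Y{\left(s,g \right)} = \left(-3\right) \left(-1\right) + 1 \left(-1\right) = 3 - 1 = 2$)
$H{\left(r \right)} = -3$ ($H{\left(r \right)} = -1 - 2 = -3$)
$S{\left(k,M \right)} = 15$ ($S{\left(k,M \right)} = \left(-3\right) \left(-5\right) = 15$)
$S{\left(G{\left(-1,-5 \right)},4 \right)} \left(36 + 47\right) = 15 \left(36 + 47\right) = 15 \cdot 83 = 1245$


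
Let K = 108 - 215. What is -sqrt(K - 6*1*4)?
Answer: -I*sqrt(131) ≈ -11.446*I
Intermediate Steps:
K = -107
-sqrt(K - 6*1*4) = -sqrt(-107 - 6*1*4) = -sqrt(-107 - 6*4) = -sqrt(-107 - 24) = -sqrt(-131) = -I*sqrt(131)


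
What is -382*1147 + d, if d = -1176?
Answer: -439330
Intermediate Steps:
-382*1147 + d = -382*1147 - 1176 = -438154 - 1176 = -439330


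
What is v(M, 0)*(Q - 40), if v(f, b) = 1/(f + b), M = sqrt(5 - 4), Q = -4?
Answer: -44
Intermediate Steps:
M = 1 (M = sqrt(1) = 1)
v(f, b) = 1/(b + f)
v(M, 0)*(Q - 40) = (-4 - 40)/(0 + 1) = -44/1 = 1*(-44) = -44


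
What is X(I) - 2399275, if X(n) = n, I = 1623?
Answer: -2397652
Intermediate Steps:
X(I) - 2399275 = 1623 - 2399275 = -2397652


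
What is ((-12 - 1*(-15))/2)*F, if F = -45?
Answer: -135/2 ≈ -67.500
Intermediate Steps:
((-12 - 1*(-15))/2)*F = ((-12 - 1*(-15))/2)*(-45) = ((-12 + 15)*(½))*(-45) = (3*(½))*(-45) = (3/2)*(-45) = -135/2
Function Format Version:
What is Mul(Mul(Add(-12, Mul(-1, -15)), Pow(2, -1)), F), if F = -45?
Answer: Rational(-135, 2) ≈ -67.500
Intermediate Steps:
Mul(Mul(Add(-12, Mul(-1, -15)), Pow(2, -1)), F) = Mul(Mul(Add(-12, Mul(-1, -15)), Pow(2, -1)), -45) = Mul(Mul(Add(-12, 15), Rational(1, 2)), -45) = Mul(Mul(3, Rational(1, 2)), -45) = Mul(Rational(3, 2), -45) = Rational(-135, 2)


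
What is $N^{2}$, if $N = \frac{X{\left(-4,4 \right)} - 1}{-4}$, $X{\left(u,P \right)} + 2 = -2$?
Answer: $\frac{25}{16} \approx 1.5625$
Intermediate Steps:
$X{\left(u,P \right)} = -4$ ($X{\left(u,P \right)} = -2 - 2 = -4$)
$N = \frac{5}{4}$ ($N = \frac{-4 - 1}{-4} = \left(- \frac{1}{4}\right) \left(-5\right) = \frac{5}{4} \approx 1.25$)
$N^{2} = \left(\frac{5}{4}\right)^{2} = \frac{25}{16}$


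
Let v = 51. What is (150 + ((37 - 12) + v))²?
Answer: 51076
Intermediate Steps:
(150 + ((37 - 12) + v))² = (150 + ((37 - 12) + 51))² = (150 + (25 + 51))² = (150 + 76)² = 226² = 51076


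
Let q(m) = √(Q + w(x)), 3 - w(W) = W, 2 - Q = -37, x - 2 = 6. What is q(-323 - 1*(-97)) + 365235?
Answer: 365235 + √34 ≈ 3.6524e+5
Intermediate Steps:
x = 8 (x = 2 + 6 = 8)
Q = 39 (Q = 2 - 1*(-37) = 2 + 37 = 39)
w(W) = 3 - W
q(m) = √34 (q(m) = √(39 + (3 - 1*8)) = √(39 + (3 - 8)) = √(39 - 5) = √34)
q(-323 - 1*(-97)) + 365235 = √34 + 365235 = 365235 + √34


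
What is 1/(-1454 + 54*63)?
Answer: 1/1948 ≈ 0.00051335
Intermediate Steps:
1/(-1454 + 54*63) = 1/(-1454 + 3402) = 1/1948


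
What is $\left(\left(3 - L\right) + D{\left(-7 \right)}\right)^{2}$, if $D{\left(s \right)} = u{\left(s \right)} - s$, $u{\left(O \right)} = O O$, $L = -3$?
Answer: $3844$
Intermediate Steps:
$u{\left(O \right)} = O^{2}$
$D{\left(s \right)} = s^{2} - s$
$\left(\left(3 - L\right) + D{\left(-7 \right)}\right)^{2} = \left(\left(3 - -3\right) - 7 \left(-1 - 7\right)\right)^{2} = \left(\left(3 + 3\right) - -56\right)^{2} = \left(6 + 56\right)^{2} = 62^{2} = 3844$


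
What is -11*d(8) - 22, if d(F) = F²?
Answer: -726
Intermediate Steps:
-11*d(8) - 22 = -11*8² - 22 = -11*64 - 22 = -704 - 22 = -726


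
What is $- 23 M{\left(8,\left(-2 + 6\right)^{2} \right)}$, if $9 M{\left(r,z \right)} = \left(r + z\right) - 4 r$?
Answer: $\frac{184}{9} \approx 20.444$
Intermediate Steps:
$M{\left(r,z \right)} = - \frac{r}{3} + \frac{z}{9}$ ($M{\left(r,z \right)} = \frac{\left(r + z\right) - 4 r}{9} = \frac{z - 3 r}{9} = - \frac{r}{3} + \frac{z}{9}$)
$- 23 M{\left(8,\left(-2 + 6\right)^{2} \right)} = - 23 \left(\left(- \frac{1}{3}\right) 8 + \frac{\left(-2 + 6\right)^{2}}{9}\right) = - 23 \left(- \frac{8}{3} + \frac{4^{2}}{9}\right) = - 23 \left(- \frac{8}{3} + \frac{1}{9} \cdot 16\right) = - 23 \left(- \frac{8}{3} + \frac{16}{9}\right) = \left(-23\right) \left(- \frac{8}{9}\right) = \frac{184}{9}$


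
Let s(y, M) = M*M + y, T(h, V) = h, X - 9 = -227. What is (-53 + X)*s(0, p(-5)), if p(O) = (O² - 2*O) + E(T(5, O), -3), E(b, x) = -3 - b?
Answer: -197559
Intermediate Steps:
X = -218 (X = 9 - 227 = -218)
p(O) = -8 + O² - 2*O (p(O) = (O² - 2*O) + (-3 - 1*5) = (O² - 2*O) + (-3 - 5) = (O² - 2*O) - 8 = -8 + O² - 2*O)
s(y, M) = y + M² (s(y, M) = M² + y = y + M²)
(-53 + X)*s(0, p(-5)) = (-53 - 218)*(0 + (-8 + (-5)² - 2*(-5))²) = -271*(0 + (-8 + 25 + 10)²) = -271*(0 + 27²) = -271*(0 + 729) = -271*729 = -197559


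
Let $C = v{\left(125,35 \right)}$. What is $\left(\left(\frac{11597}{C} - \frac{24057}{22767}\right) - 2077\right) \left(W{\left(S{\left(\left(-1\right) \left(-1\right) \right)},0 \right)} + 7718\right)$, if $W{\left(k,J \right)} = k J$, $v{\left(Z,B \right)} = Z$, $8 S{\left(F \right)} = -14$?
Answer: $- \frac{14535208039506}{948625} \approx -1.5322 \cdot 10^{7}$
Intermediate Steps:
$S{\left(F \right)} = - \frac{7}{4}$ ($S{\left(F \right)} = \frac{1}{8} \left(-14\right) = - \frac{7}{4}$)
$W{\left(k,J \right)} = J k$
$C = 125$
$\left(\left(\frac{11597}{C} - \frac{24057}{22767}\right) - 2077\right) \left(W{\left(S{\left(\left(-1\right) \left(-1\right) \right)},0 \right)} + 7718\right) = \left(\left(\frac{11597}{125} - \frac{24057}{22767}\right) - 2077\right) \left(0 \left(- \frac{7}{4}\right) + 7718\right) = \left(\left(11597 \cdot \frac{1}{125} - \frac{8019}{7589}\right) - 2077\right) \left(0 + 7718\right) = \left(\left(\frac{11597}{125} - \frac{8019}{7589}\right) - 2077\right) 7718 = \left(\frac{87007258}{948625} - 2077\right) 7718 = \left(- \frac{1883286867}{948625}\right) 7718 = - \frac{14535208039506}{948625}$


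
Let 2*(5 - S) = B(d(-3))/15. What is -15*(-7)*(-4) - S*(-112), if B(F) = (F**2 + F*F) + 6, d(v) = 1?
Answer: 1652/15 ≈ 110.13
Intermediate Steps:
B(F) = 6 + 2*F**2 (B(F) = (F**2 + F**2) + 6 = 2*F**2 + 6 = 6 + 2*F**2)
S = 71/15 (S = 5 - (6 + 2*1**2)/(2*15) = 5 - (6 + 2*1)/(2*15) = 5 - (6 + 2)/(2*15) = 5 - 4/15 = 71/15 ≈ 4.7333)
-15*(-7)*(-4) - S*(-112) = -15*(-7)*(-4) - 71*(-112)/15 = 105*(-4) - 1*(-7952/15) = -420 + 7952/15 = 1652/15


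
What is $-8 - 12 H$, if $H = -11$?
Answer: $124$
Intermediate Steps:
$-8 - 12 H = -8 - -132 = -8 + 132 = 124$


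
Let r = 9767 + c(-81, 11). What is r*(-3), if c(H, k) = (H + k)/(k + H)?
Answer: -29304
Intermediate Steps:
c(H, k) = 1 (c(H, k) = (H + k)/(H + k) = 1)
r = 9768 (r = 9767 + 1 = 9768)
r*(-3) = 9768*(-3) = -29304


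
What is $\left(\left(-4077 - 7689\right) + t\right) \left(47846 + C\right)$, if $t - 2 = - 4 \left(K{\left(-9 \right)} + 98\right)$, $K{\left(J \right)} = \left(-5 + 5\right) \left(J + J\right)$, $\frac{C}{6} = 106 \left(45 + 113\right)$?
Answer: $-1803148104$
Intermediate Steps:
$C = 100488$ ($C = 6 \cdot 106 \left(45 + 113\right) = 6 \cdot 106 \cdot 158 = 6 \cdot 16748 = 100488$)
$K{\left(J \right)} = 0$ ($K{\left(J \right)} = 0 \cdot 2 J = 0$)
$t = -390$ ($t = 2 - 4 \left(0 + 98\right) = 2 - 392 = -390$)
$\left(\left(-4077 - 7689\right) + t\right) \left(47846 + C\right) = \left(\left(-4077 - 7689\right) - 390\right) \left(47846 + 100488\right) = \left(-11766 - 390\right) 148334 = \left(-12156\right) 148334 = -1803148104$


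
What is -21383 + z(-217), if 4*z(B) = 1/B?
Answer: -18560445/868 ≈ -21383.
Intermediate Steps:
z(B) = 1/(4*B)
-21383 + z(-217) = -21383 + (1/4)/(-217) = -21383 + (1/4)*(-1/217) = -21383 - 1/868 = -18560445/868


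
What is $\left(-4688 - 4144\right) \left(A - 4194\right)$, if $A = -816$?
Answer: $44248320$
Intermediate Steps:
$\left(-4688 - 4144\right) \left(A - 4194\right) = \left(-4688 - 4144\right) \left(-816 - 4194\right) = \left(-8832\right) \left(-5010\right) = 44248320$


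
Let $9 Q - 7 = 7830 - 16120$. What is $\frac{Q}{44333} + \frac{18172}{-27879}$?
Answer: $- \frac{831277249}{1235959707} \approx -0.67258$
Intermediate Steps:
$Q = - \frac{2761}{3}$ ($Q = \frac{7}{9} + \frac{7830 - 16120}{9} = \frac{7}{9} + \frac{1}{9} \left(-8290\right) = \frac{7}{9} - \frac{8290}{9} = - \frac{2761}{3} \approx -920.33$)
$\frac{Q}{44333} + \frac{18172}{-27879} = - \frac{2761}{3 \cdot 44333} + \frac{18172}{-27879} = \left(- \frac{2761}{3}\right) \frac{1}{44333} + 18172 \left(- \frac{1}{27879}\right) = - \frac{2761}{132999} - \frac{18172}{27879} = - \frac{831277249}{1235959707}$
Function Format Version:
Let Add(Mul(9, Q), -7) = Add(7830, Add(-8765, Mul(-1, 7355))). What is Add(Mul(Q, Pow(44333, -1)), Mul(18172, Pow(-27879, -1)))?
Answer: Rational(-831277249, 1235959707) ≈ -0.67258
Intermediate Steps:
Q = Rational(-2761, 3) (Q = Add(Rational(7, 9), Mul(Rational(1, 9), Add(7830, Add(-8765, Mul(-1, 7355))))) = Add(Rational(7, 9), Mul(Rational(1, 9), Add(7830, Add(-8765, -7355)))) = Add(Rational(7, 9), Mul(Rational(1, 9), Add(7830, -16120))) = Add(Rational(7, 9), Mul(Rational(1, 9), -8290)) = Add(Rational(7, 9), Rational(-8290, 9)) = Rational(-2761, 3) ≈ -920.33)
Add(Mul(Q, Pow(44333, -1)), Mul(18172, Pow(-27879, -1))) = Add(Mul(Rational(-2761, 3), Pow(44333, -1)), Mul(18172, Pow(-27879, -1))) = Add(Mul(Rational(-2761, 3), Rational(1, 44333)), Mul(18172, Rational(-1, 27879))) = Add(Rational(-2761, 132999), Rational(-18172, 27879)) = Rational(-831277249, 1235959707)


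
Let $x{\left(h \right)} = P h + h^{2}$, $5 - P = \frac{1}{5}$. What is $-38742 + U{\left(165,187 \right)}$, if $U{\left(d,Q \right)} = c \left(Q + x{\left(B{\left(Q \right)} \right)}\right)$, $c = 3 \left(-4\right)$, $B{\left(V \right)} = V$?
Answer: $- \frac{2356926}{5} \approx -4.7139 \cdot 10^{5}$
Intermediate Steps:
$P = \frac{24}{5}$ ($P = 5 - \frac{1}{5} = \frac{24}{5} \approx 4.8$)
$c = -12$
$x{\left(h \right)} = h^{2} + \frac{24 h}{5}$ ($x{\left(h \right)} = \frac{24 h}{5} + h^{2} = h^{2} + \frac{24 h}{5}$)
$U{\left(d,Q \right)} = - 12 Q - \frac{12 Q \left(24 + 5 Q\right)}{5}$ ($U{\left(d,Q \right)} = - 12 \left(Q + \frac{Q \left(24 + 5 Q\right)}{5}\right) = - 12 Q - \frac{12 Q \left(24 + 5 Q\right)}{5}$)
$-38742 + U{\left(165,187 \right)} = -38742 + \frac{12}{5} \cdot 187 \left(-29 - 935\right) = -38742 + \frac{12}{5} \cdot 187 \left(-964\right) = -38742 - \frac{2163216}{5} = - \frac{2356926}{5}$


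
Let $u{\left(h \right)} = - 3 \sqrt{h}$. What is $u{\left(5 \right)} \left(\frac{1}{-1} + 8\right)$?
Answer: $- 21 \sqrt{5} \approx -46.957$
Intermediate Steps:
$u{\left(5 \right)} \left(\frac{1}{-1} + 8\right) = - 3 \sqrt{5} \left(\frac{1}{-1} + 8\right) = - 3 \sqrt{5} \left(-1 + 8\right) = - 3 \sqrt{5} \cdot 7 = - 21 \sqrt{5}$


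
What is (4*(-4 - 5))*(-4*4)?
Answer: 576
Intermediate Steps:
(4*(-4 - 5))*(-4*4) = (4*(-9))*(-16) = -36*(-16) = 576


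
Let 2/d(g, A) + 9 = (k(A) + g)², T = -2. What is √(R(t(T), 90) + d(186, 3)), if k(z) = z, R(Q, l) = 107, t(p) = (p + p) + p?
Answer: √59228383/744 ≈ 10.344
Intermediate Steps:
t(p) = 3*p (t(p) = 2*p + p = 3*p)
d(g, A) = 2/(-9 + (A + g)²)
√(R(t(T), 90) + d(186, 3)) = √(107 + 2/(-9 + (3 + 186)²)) = √(107 + 2/(-9 + 189²)) = √(107 + 2/(-9 + 35721)) = √(107 + 2/35712) = √(107 + 2*(1/35712)) = √(107 + 1/17856) = √(1910593/17856) = √59228383/744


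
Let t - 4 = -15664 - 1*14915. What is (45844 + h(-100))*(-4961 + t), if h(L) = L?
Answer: -1625558784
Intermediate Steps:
t = -30575 (t = 4 + (-15664 - 1*14915) = 4 + (-15664 - 14915) = 4 - 30579 = -30575)
(45844 + h(-100))*(-4961 + t) = (45844 - 100)*(-4961 - 30575) = 45744*(-35536) = -1625558784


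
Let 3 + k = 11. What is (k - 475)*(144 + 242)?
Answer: -180262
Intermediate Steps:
k = 8 (k = -3 + 11 = 8)
(k - 475)*(144 + 242) = (8 - 475)*(144 + 242) = -467*386 = -180262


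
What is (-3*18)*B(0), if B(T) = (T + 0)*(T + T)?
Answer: 0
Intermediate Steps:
B(T) = 2*T² (B(T) = T*(2*T) = 2*T²)
(-3*18)*B(0) = (-3*18)*(2*0²) = -108*0 = -54*0 = 0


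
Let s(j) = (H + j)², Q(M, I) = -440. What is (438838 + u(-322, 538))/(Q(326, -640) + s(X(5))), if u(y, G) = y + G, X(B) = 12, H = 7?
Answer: -439054/79 ≈ -5557.6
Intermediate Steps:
u(y, G) = G + y
s(j) = (7 + j)²
(438838 + u(-322, 538))/(Q(326, -640) + s(X(5))) = (438838 + (538 - 322))/(-440 + (7 + 12)²) = (438838 + 216)/(-440 + 19²) = 439054/(-440 + 361) = 439054/(-79) = 439054*(-1/79) = -439054/79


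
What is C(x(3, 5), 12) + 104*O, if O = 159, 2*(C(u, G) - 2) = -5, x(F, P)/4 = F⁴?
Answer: 33071/2 ≈ 16536.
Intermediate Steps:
x(F, P) = 4*F⁴
C(u, G) = -½ (C(u, G) = 2 + (½)*(-5) = 2 - 5/2 = -½)
C(x(3, 5), 12) + 104*O = -½ + 104*159 = -½ + 16536 = 33071/2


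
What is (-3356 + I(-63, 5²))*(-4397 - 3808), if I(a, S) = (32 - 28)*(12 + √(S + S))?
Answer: 27142140 - 164100*√2 ≈ 2.6910e+7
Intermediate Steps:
I(a, S) = 48 + 4*√2*√S (I(a, S) = 4*(12 + √(2*S)) = 4*(12 + √2*√S) = 48 + 4*√2*√S)
(-3356 + I(-63, 5²))*(-4397 - 3808) = (-3356 + (48 + 4*√2*√(5²)))*(-4397 - 3808) = (-3356 + (48 + 4*√2*√25))*(-8205) = (-3356 + (48 + 4*√2*5))*(-8205) = (-3356 + (48 + 20*√2))*(-8205) = (-3308 + 20*√2)*(-8205) = 27142140 - 164100*√2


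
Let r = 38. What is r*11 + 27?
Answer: 445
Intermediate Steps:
r*11 + 27 = 38*11 + 27 = 418 + 27 = 445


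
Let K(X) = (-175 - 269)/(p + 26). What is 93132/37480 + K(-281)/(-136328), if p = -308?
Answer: 37295793337/15009371980 ≈ 2.4848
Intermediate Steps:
K(X) = 74/47 (K(X) = (-175 - 269)/(-308 + 26) = -444/(-282) = -444*(-1/282) = 74/47)
93132/37480 + K(-281)/(-136328) = 93132/37480 + (74/47)/(-136328) = 93132*(1/37480) + (74/47)*(-1/136328) = 23283/9370 - 37/3203708 = 37295793337/15009371980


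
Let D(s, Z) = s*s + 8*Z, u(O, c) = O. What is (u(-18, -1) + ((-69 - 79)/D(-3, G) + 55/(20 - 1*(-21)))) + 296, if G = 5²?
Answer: 2387609/8569 ≈ 278.63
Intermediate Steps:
G = 25
D(s, Z) = s² + 8*Z
(u(-18, -1) + ((-69 - 79)/D(-3, G) + 55/(20 - 1*(-21)))) + 296 = (-18 + ((-69 - 79)/((-3)² + 8*25) + 55/(20 - 1*(-21)))) + 296 = (-18 + (-148/(9 + 200) + 55/(20 + 21))) + 296 = (-18 + (-148/209 + 55/41)) + 296 = (-18 + 5427/8569) + 296 = -148815/8569 + 296 = 2387609/8569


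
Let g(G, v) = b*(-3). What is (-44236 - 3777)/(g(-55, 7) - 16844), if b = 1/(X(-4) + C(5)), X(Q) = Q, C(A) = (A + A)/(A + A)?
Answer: 48013/16843 ≈ 2.8506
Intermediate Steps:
C(A) = 1 (C(A) = (2*A)/((2*A)) = (2*A)*(1/(2*A)) = 1)
b = -⅓ (b = 1/(-4 + 1) = 1/(-3) = -⅓ ≈ -0.33333)
g(G, v) = 1 (g(G, v) = -⅓*(-3) = 1)
(-44236 - 3777)/(g(-55, 7) - 16844) = (-44236 - 3777)/(1 - 16844) = -48013/(-16843) = -48013*(-1/16843) = 48013/16843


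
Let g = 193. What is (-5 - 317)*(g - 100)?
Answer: -29946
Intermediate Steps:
(-5 - 317)*(g - 100) = (-5 - 317)*(193 - 100) = -322*93 = -29946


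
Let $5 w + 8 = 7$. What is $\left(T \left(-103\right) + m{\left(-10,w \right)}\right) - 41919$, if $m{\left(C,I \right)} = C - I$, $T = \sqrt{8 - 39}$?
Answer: $- \frac{209644}{5} - 103 i \sqrt{31} \approx -41929.0 - 573.48 i$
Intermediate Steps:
$T = i \sqrt{31}$ ($T = \sqrt{-31} = i \sqrt{31} \approx 5.5678 i$)
$w = - \frac{1}{5}$ ($w = - \frac{8}{5} + \frac{1}{5} \cdot 7 = - \frac{8}{5} + \frac{7}{5} = - \frac{1}{5} \approx -0.2$)
$\left(T \left(-103\right) + m{\left(-10,w \right)}\right) - 41919 = \left(i \sqrt{31} \left(-103\right) - \frac{49}{5}\right) - 41919 = \left(- 103 i \sqrt{31} + \left(-10 + \frac{1}{5}\right)\right) - 41919 = \left(- 103 i \sqrt{31} - \frac{49}{5}\right) - 41919 = \left(- \frac{49}{5} - 103 i \sqrt{31}\right) - 41919 = - \frac{209644}{5} - 103 i \sqrt{31}$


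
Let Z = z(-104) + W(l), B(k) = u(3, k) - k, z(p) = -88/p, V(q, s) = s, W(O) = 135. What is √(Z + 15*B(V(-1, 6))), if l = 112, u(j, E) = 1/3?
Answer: √8593/13 ≈ 7.1306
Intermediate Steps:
u(j, E) = ⅓
B(k) = ⅓ - k
Z = 1766/13 (Z = -88/(-104) + 135 = -88*(-1/104) + 135 = 11/13 + 135 = 1766/13 ≈ 135.85)
√(Z + 15*B(V(-1, 6))) = √(1766/13 + 15*(⅓ - 1*6)) = √(1766/13 + 15*(⅓ - 6)) = √(1766/13 + 15*(-17/3)) = √(1766/13 - 85) = √(661/13) = √8593/13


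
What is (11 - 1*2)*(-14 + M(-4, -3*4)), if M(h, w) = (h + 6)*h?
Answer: -198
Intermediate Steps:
M(h, w) = h*(6 + h) (M(h, w) = (6 + h)*h = h*(6 + h))
(11 - 1*2)*(-14 + M(-4, -3*4)) = (11 - 1*2)*(-14 - 4*(6 - 4)) = (11 - 2)*(-14 - 4*2) = 9*(-14 - 8) = 9*(-22) = -198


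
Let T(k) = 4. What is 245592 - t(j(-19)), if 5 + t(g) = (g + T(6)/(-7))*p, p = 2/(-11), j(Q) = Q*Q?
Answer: 18916015/77 ≈ 2.4566e+5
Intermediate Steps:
j(Q) = Q**2
p = -2/11 (p = 2*(-1/11) = -2/11 ≈ -0.18182)
t(g) = -377/77 - 2*g/11 (t(g) = -5 + (g + 4/(-7))*(-2/11) = -5 + (g + 4*(-1/7))*(-2/11) = -5 + (g - 4/7)*(-2/11) = -5 + (-4/7 + g)*(-2/11) = -5 + (8/77 - 2*g/11) = -377/77 - 2*g/11)
245592 - t(j(-19)) = 245592 - (-377/77 - 2/11*(-19)**2) = 245592 - (-377/77 - 2/11*361) = 245592 - (-377/77 - 722/11) = 245592 - 1*(-5431/77) = 245592 + 5431/77 = 18916015/77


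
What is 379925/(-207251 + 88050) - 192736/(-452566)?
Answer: -74483406807/26973159883 ≈ -2.7614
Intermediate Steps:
379925/(-207251 + 88050) - 192736/(-452566) = 379925/(-119201) - 192736*(-1/452566) = 379925*(-1/119201) + 96368/226283 = -379925/119201 + 96368/226283 = -74483406807/26973159883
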